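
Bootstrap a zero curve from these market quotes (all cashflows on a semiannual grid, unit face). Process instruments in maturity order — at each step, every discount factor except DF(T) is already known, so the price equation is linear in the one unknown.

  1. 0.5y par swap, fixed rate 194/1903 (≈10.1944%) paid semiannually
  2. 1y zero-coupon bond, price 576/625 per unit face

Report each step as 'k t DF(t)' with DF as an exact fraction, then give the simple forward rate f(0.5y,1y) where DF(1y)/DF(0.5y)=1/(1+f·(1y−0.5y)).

1 1/2 1903/2000
2 1 576/625
f(0.5y,1y) = ((1903/2000)/(576/625) − 1)/(1/2) = 299/4608 ≈ 6.4887%

step 1 [0.5y] swap r/2=97/1903: DF=(1 − 97/1903·(0))/(1+97/1903) = 1903/2000 ≈ 0.951500
step 2 [1y] zero: DF = P = 576/625 ≈ 0.921600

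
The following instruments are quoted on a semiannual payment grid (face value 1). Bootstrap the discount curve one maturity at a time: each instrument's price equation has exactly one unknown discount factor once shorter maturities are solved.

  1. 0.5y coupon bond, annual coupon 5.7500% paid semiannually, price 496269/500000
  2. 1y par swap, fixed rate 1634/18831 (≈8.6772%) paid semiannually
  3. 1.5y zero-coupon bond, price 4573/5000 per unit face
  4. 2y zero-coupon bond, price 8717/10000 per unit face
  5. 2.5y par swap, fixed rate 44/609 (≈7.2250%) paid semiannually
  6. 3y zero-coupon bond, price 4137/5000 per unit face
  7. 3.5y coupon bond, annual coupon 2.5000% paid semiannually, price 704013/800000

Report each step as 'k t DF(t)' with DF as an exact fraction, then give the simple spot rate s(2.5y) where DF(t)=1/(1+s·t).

step 1 [0.5y] bond c/2=23/800: DF=(496269/500000 − 23/800·(0))/(1+23/800) = 603/625 ≈ 0.964800
step 2 [1y] swap r/2=817/18831: DF=(1 − 817/18831·(0.964800))/(1+817/18831) = 9183/10000 ≈ 0.918300
step 3 [1.5y] zero: DF = P = 4573/5000 ≈ 0.914600
step 4 [2y] zero: DF = P = 8717/10000 ≈ 0.871700
step 5 [2.5y] swap r/2=22/609: DF=(1 − 22/609·(0.964800+0.918300+0.914600+0.871700))/(1+22/609) = 2093/2500 ≈ 0.837200
step 6 [3y] zero: DF = P = 4137/5000 ≈ 0.827400
step 7 [3.5y] bond c/2=1/80: DF=(704013/800000 − 1/80·(0.964800+0.918300+0.914600+0.871700+0.837200+0.827400))/(1+1/80) = 8033/10000 ≈ 0.803300

1 1/2 603/625
2 1 9183/10000
3 3/2 4573/5000
4 2 8717/10000
5 5/2 2093/2500
6 3 4137/5000
7 7/2 8033/10000
s(2.5y) = (1/(2093/2500) − 1)/(5/2) = 814/10465 ≈ 7.7783%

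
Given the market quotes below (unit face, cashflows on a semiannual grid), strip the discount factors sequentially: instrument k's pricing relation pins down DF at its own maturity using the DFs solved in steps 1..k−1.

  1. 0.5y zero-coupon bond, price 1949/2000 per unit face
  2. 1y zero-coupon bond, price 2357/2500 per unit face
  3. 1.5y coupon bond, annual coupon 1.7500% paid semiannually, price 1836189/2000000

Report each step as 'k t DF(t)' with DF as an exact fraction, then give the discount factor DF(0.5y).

step 1 [0.5y] zero: DF = P = 1949/2000 ≈ 0.974500
step 2 [1y] zero: DF = P = 2357/2500 ≈ 0.942800
step 3 [1.5y] bond c/2=7/800: DF=(1836189/2000000 − 7/800·(0.974500+0.942800))/(1+7/800) = 1787/2000 ≈ 0.893500

1 1/2 1949/2000
2 1 2357/2500
3 3/2 1787/2000
DF(0.5y) = 1949/2000 ≈ 0.974500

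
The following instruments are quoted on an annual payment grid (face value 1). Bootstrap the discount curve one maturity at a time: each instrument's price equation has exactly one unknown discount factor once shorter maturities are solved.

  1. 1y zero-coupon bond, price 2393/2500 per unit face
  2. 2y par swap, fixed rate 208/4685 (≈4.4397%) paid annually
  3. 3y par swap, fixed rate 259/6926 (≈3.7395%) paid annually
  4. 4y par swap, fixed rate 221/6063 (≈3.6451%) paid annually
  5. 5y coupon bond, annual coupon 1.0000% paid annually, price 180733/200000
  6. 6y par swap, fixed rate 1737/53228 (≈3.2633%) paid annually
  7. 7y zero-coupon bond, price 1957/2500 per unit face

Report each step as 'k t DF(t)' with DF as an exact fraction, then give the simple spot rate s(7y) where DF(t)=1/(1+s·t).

step 1 [1y] zero: DF = P = 2393/2500 ≈ 0.957200
step 2 [2y] swap r/1=208/4685: DF=(1 − 208/4685·(0.957200))/(1+208/4685) = 573/625 ≈ 0.916800
step 3 [3y] swap r/1=259/6926: DF=(1 − 259/6926·(0.957200+0.916800))/(1+259/6926) = 2241/2500 ≈ 0.896400
step 4 [4y] swap r/1=221/6063: DF=(1 − 221/6063·(0.957200+0.916800+0.896400))/(1+221/6063) = 4337/5000 ≈ 0.867400
step 5 [5y] bond c/1=1/100: DF=(180733/200000 − 1/100·(0.957200+0.916800+0.896400+0.867400))/(1+1/100) = 8587/10000 ≈ 0.858700
step 6 [6y] swap r/1=1737/53228: DF=(1 − 1737/53228·(0.957200+0.916800+0.896400+0.867400+0.858700))/(1+1737/53228) = 8263/10000 ≈ 0.826300
step 7 [7y] zero: DF = P = 1957/2500 ≈ 0.782800

1 1 2393/2500
2 2 573/625
3 3 2241/2500
4 4 4337/5000
5 5 8587/10000
6 6 8263/10000
7 7 1957/2500
s(7y) = (1/(1957/2500) − 1)/(7) = 543/13699 ≈ 3.9638%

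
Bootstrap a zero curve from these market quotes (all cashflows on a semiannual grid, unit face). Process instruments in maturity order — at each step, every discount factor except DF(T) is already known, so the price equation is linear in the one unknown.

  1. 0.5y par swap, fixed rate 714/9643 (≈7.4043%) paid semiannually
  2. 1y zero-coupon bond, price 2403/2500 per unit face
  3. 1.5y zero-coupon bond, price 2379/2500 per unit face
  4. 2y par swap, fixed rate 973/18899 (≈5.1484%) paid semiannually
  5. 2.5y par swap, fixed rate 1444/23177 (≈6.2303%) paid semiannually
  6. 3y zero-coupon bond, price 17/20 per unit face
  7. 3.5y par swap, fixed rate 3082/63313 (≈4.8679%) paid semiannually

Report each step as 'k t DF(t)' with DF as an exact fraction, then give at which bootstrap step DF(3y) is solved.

step 1 [0.5y] swap r/2=357/9643: DF=(1 − 357/9643·(0))/(1+357/9643) = 9643/10000 ≈ 0.964300
step 2 [1y] zero: DF = P = 2403/2500 ≈ 0.961200
step 3 [1.5y] zero: DF = P = 2379/2500 ≈ 0.951600
step 4 [2y] swap r/2=973/37798: DF=(1 − 973/37798·(0.964300+0.961200+0.951600))/(1+973/37798) = 9027/10000 ≈ 0.902700
step 5 [2.5y] swap r/2=722/23177: DF=(1 − 722/23177·(0.964300+0.961200+0.951600+0.902700))/(1+722/23177) = 2139/2500 ≈ 0.855600
step 6 [3y] zero: DF = P = 17/20 ≈ 0.850000
step 7 [3.5y] swap r/2=1541/63313: DF=(1 − 1541/63313·(0.964300+0.961200+0.951600+0.902700+0.855600+0.850000))/(1+1541/63313) = 8459/10000 ≈ 0.845900

1 1/2 9643/10000
2 1 2403/2500
3 3/2 2379/2500
4 2 9027/10000
5 5/2 2139/2500
6 3 17/20
7 7/2 8459/10000
DF(3y) is solved at step 6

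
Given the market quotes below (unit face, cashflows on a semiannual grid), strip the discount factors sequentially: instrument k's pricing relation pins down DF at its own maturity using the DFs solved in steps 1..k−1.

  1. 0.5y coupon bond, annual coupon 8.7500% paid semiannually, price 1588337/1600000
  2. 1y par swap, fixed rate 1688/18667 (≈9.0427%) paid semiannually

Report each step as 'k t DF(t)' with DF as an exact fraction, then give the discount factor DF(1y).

step 1 [0.5y] bond c/2=7/160: DF=(1588337/1600000 − 7/160·(0))/(1+7/160) = 9511/10000 ≈ 0.951100
step 2 [1y] swap r/2=844/18667: DF=(1 − 844/18667·(0.951100))/(1+844/18667) = 2289/2500 ≈ 0.915600

1 1/2 9511/10000
2 1 2289/2500
DF(1y) = 2289/2500 ≈ 0.915600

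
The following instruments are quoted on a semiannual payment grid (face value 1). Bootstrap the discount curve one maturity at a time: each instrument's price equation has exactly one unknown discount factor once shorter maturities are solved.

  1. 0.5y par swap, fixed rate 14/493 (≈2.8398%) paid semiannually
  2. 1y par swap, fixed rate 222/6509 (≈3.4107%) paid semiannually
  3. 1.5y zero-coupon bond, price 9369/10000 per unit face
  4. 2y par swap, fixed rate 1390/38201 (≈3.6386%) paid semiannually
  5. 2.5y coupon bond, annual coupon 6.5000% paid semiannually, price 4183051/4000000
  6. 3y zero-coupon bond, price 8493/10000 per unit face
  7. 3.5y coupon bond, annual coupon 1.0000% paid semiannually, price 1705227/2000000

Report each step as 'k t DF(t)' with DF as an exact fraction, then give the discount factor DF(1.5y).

step 1 [0.5y] swap r/2=7/493: DF=(1 − 7/493·(0))/(1+7/493) = 493/500 ≈ 0.986000
step 2 [1y] swap r/2=111/6509: DF=(1 − 111/6509·(0.986000))/(1+111/6509) = 9667/10000 ≈ 0.966700
step 3 [1.5y] zero: DF = P = 9369/10000 ≈ 0.936900
step 4 [2y] swap r/2=695/38201: DF=(1 − 695/38201·(0.986000+0.966700+0.936900))/(1+695/38201) = 1861/2000 ≈ 0.930500
step 5 [2.5y] bond c/2=13/400: DF=(4183051/4000000 − 13/400·(0.986000+0.966700+0.936900+0.930500))/(1+13/400) = 4463/5000 ≈ 0.892600
step 6 [3y] zero: DF = P = 8493/10000 ≈ 0.849300
step 7 [3.5y] bond c/2=1/200: DF=(1705227/2000000 − 1/200·(0.986000+0.966700+0.936900+0.930500+0.892600+0.849300))/(1+1/200) = 8207/10000 ≈ 0.820700

1 1/2 493/500
2 1 9667/10000
3 3/2 9369/10000
4 2 1861/2000
5 5/2 4463/5000
6 3 8493/10000
7 7/2 8207/10000
DF(1.5y) = 9369/10000 ≈ 0.936900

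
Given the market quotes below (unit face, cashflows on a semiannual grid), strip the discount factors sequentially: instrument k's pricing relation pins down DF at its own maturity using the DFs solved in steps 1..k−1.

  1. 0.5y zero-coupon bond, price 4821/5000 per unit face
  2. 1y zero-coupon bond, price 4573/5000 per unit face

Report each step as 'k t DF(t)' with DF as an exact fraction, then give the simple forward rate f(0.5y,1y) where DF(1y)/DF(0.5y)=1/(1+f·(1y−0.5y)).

1 1/2 4821/5000
2 1 4573/5000
f(0.5y,1y) = ((4821/5000)/(4573/5000) − 1)/(1/2) = 496/4573 ≈ 10.8463%

step 1 [0.5y] zero: DF = P = 4821/5000 ≈ 0.964200
step 2 [1y] zero: DF = P = 4573/5000 ≈ 0.914600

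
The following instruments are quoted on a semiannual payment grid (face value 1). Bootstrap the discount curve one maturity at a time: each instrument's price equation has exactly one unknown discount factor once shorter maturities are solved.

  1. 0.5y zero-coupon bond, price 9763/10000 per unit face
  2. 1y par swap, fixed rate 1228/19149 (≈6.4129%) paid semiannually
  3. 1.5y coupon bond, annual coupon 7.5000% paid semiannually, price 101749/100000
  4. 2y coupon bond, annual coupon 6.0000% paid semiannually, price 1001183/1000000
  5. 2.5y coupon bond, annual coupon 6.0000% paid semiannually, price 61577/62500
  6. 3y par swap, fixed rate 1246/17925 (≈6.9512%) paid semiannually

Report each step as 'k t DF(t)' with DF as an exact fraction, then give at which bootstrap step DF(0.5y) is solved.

step 1 [0.5y] zero: DF = P = 9763/10000 ≈ 0.976300
step 2 [1y] swap r/2=614/19149: DF=(1 − 614/19149·(0.976300))/(1+614/19149) = 4693/5000 ≈ 0.938600
step 3 [1.5y] bond c/2=3/80: DF=(101749/100000 − 3/80·(0.976300+0.938600))/(1+3/80) = 1823/2000 ≈ 0.911500
step 4 [2y] bond c/2=3/100: DF=(1001183/1000000 − 3/100·(0.976300+0.938600+0.911500))/(1+3/100) = 8897/10000 ≈ 0.889700
step 5 [2.5y] bond c/2=3/100: DF=(61577/62500 − 3/100·(0.976300+0.938600+0.911500+0.889700))/(1+3/100) = 8483/10000 ≈ 0.848300
step 6 [3y] swap r/2=623/17925: DF=(1 − 623/17925·(0.976300+0.938600+0.911500+0.889700+0.848300))/(1+623/17925) = 8131/10000 ≈ 0.813100

1 1/2 9763/10000
2 1 4693/5000
3 3/2 1823/2000
4 2 8897/10000
5 5/2 8483/10000
6 3 8131/10000
DF(0.5y) is solved at step 1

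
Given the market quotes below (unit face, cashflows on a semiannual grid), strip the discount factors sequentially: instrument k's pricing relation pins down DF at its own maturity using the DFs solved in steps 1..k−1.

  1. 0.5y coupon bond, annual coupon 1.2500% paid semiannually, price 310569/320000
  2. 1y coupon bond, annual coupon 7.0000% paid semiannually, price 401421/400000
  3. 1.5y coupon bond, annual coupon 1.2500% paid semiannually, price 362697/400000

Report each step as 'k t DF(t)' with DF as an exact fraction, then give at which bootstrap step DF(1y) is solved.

1 1/2 1929/2000
2 1 937/1000
3 3/2 8893/10000
DF(1y) is solved at step 2

step 1 [0.5y] bond c/2=1/160: DF=(310569/320000 − 1/160·(0))/(1+1/160) = 1929/2000 ≈ 0.964500
step 2 [1y] bond c/2=7/200: DF=(401421/400000 − 7/200·(0.964500))/(1+7/200) = 937/1000 ≈ 0.937000
step 3 [1.5y] bond c/2=1/160: DF=(362697/400000 − 1/160·(0.964500+0.937000))/(1+1/160) = 8893/10000 ≈ 0.889300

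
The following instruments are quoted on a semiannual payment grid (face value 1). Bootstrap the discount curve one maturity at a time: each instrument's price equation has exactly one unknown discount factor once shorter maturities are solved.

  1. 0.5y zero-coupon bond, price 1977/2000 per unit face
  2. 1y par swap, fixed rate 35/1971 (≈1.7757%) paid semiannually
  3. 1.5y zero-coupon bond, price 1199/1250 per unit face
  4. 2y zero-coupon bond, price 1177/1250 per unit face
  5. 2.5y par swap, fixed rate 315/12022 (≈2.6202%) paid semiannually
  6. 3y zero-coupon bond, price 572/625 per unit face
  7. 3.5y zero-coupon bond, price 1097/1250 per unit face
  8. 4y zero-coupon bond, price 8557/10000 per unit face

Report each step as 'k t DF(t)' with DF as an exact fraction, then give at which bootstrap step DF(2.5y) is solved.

1 1/2 1977/2000
2 1 393/400
3 3/2 1199/1250
4 2 1177/1250
5 5/2 937/1000
6 3 572/625
7 7/2 1097/1250
8 4 8557/10000
DF(2.5y) is solved at step 5

step 1 [0.5y] zero: DF = P = 1977/2000 ≈ 0.988500
step 2 [1y] swap r/2=35/3942: DF=(1 − 35/3942·(0.988500))/(1+35/3942) = 393/400 ≈ 0.982500
step 3 [1.5y] zero: DF = P = 1199/1250 ≈ 0.959200
step 4 [2y] zero: DF = P = 1177/1250 ≈ 0.941600
step 5 [2.5y] swap r/2=315/24044: DF=(1 − 315/24044·(0.988500+0.982500+0.959200+0.941600))/(1+315/24044) = 937/1000 ≈ 0.937000
step 6 [3y] zero: DF = P = 572/625 ≈ 0.915200
step 7 [3.5y] zero: DF = P = 1097/1250 ≈ 0.877600
step 8 [4y] zero: DF = P = 8557/10000 ≈ 0.855700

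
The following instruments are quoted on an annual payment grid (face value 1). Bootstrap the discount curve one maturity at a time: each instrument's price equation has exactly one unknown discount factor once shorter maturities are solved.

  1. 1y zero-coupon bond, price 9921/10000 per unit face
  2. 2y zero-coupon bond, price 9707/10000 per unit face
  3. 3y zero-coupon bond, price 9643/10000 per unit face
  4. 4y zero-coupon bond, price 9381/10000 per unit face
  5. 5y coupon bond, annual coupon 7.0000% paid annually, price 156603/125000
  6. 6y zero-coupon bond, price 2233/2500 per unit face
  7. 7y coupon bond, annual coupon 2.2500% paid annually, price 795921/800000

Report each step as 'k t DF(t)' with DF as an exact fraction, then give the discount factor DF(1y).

1 1 9921/10000
2 2 9707/10000
3 3 9643/10000
4 4 9381/10000
5 5 459/500
6 6 2233/2500
7 7 8481/10000
DF(1y) = 9921/10000 ≈ 0.992100

step 1 [1y] zero: DF = P = 9921/10000 ≈ 0.992100
step 2 [2y] zero: DF = P = 9707/10000 ≈ 0.970700
step 3 [3y] zero: DF = P = 9643/10000 ≈ 0.964300
step 4 [4y] zero: DF = P = 9381/10000 ≈ 0.938100
step 5 [5y] bond c/1=7/100: DF=(156603/125000 − 7/100·(0.992100+0.970700+0.964300+0.938100))/(1+7/100) = 459/500 ≈ 0.918000
step 6 [6y] zero: DF = P = 2233/2500 ≈ 0.893200
step 7 [7y] bond c/1=9/400: DF=(795921/800000 − 9/400·(0.992100+0.970700+0.964300+0.938100+0.918000+0.893200))/(1+9/400) = 8481/10000 ≈ 0.848100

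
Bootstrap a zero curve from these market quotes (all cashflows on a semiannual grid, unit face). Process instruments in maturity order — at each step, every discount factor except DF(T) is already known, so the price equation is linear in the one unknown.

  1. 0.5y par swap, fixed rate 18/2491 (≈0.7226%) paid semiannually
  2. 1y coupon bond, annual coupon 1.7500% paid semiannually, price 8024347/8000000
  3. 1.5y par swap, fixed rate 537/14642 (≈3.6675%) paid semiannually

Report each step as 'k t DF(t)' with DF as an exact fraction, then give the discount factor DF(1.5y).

1 1/2 2491/2500
2 1 9857/10000
3 3/2 9463/10000
DF(1.5y) = 9463/10000 ≈ 0.946300

step 1 [0.5y] swap r/2=9/2491: DF=(1 − 9/2491·(0))/(1+9/2491) = 2491/2500 ≈ 0.996400
step 2 [1y] bond c/2=7/800: DF=(8024347/8000000 − 7/800·(0.996400))/(1+7/800) = 9857/10000 ≈ 0.985700
step 3 [1.5y] swap r/2=537/29284: DF=(1 − 537/29284·(0.996400+0.985700))/(1+537/29284) = 9463/10000 ≈ 0.946300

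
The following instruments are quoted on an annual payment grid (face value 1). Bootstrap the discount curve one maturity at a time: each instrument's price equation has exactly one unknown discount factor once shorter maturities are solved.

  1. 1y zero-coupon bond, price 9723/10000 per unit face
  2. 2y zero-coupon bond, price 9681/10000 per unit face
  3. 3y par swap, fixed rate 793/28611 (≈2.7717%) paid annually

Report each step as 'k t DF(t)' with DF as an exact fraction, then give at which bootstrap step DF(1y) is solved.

1 1 9723/10000
2 2 9681/10000
3 3 9207/10000
DF(1y) is solved at step 1

step 1 [1y] zero: DF = P = 9723/10000 ≈ 0.972300
step 2 [2y] zero: DF = P = 9681/10000 ≈ 0.968100
step 3 [3y] swap r/1=793/28611: DF=(1 − 793/28611·(0.972300+0.968100))/(1+793/28611) = 9207/10000 ≈ 0.920700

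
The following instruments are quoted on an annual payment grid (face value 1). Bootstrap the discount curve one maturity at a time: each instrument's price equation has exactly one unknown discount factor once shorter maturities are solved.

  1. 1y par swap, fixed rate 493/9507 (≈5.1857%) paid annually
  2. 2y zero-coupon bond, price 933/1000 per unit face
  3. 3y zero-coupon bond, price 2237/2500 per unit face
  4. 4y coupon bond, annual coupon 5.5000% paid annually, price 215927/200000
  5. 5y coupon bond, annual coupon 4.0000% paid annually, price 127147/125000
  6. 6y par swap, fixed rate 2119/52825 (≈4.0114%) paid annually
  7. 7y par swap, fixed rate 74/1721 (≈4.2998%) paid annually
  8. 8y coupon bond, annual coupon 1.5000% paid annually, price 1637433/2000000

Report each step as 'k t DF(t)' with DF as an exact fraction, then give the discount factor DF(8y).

1 1 9507/10000
2 2 933/1000
3 3 2237/2500
4 4 1757/2000
5 5 4187/5000
6 6 7881/10000
7 7 741/1000
8 8 897/1250
DF(8y) = 897/1250 ≈ 0.717600

step 1 [1y] swap r/1=493/9507: DF=(1 − 493/9507·(0))/(1+493/9507) = 9507/10000 ≈ 0.950700
step 2 [2y] zero: DF = P = 933/1000 ≈ 0.933000
step 3 [3y] zero: DF = P = 2237/2500 ≈ 0.894800
step 4 [4y] bond c/1=11/200: DF=(215927/200000 − 11/200·(0.950700+0.933000+0.894800))/(1+11/200) = 1757/2000 ≈ 0.878500
step 5 [5y] bond c/1=1/25: DF=(127147/125000 − 1/25·(0.950700+0.933000+0.894800+0.878500))/(1+1/25) = 4187/5000 ≈ 0.837400
step 6 [6y] swap r/1=2119/52825: DF=(1 − 2119/52825·(0.950700+0.933000+0.894800+0.878500+0.837400))/(1+2119/52825) = 7881/10000 ≈ 0.788100
step 7 [7y] swap r/1=74/1721: DF=(1 − 74/1721·(0.950700+0.933000+0.894800+0.878500+0.837400+0.788100))/(1+74/1721) = 741/1000 ≈ 0.741000
step 8 [8y] bond c/1=3/200: DF=(1637433/2000000 − 3/200·(0.950700+0.933000+0.894800+0.878500+0.837400+0.788100+0.741000))/(1+3/200) = 897/1250 ≈ 0.717600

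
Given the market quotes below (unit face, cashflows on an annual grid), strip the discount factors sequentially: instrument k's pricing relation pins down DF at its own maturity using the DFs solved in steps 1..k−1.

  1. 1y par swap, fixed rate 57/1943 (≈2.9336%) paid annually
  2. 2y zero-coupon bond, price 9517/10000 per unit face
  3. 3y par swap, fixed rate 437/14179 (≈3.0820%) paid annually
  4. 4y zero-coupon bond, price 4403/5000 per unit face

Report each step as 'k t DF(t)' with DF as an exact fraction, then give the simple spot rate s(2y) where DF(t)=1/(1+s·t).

step 1 [1y] swap r/1=57/1943: DF=(1 − 57/1943·(0))/(1+57/1943) = 1943/2000 ≈ 0.971500
step 2 [2y] zero: DF = P = 9517/10000 ≈ 0.951700
step 3 [3y] swap r/1=437/14179: DF=(1 − 437/14179·(0.971500+0.951700))/(1+437/14179) = 4563/5000 ≈ 0.912600
step 4 [4y] zero: DF = P = 4403/5000 ≈ 0.880600

1 1 1943/2000
2 2 9517/10000
3 3 4563/5000
4 4 4403/5000
s(2y) = (1/(9517/10000) − 1)/(2) = 483/19034 ≈ 2.5376%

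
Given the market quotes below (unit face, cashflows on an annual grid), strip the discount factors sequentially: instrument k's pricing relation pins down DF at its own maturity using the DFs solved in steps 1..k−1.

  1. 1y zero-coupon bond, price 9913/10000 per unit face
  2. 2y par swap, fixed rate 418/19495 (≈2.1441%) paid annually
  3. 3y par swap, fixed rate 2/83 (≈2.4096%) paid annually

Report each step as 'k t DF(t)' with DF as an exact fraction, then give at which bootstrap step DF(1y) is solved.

1 1 9913/10000
2 2 4791/5000
3 3 4653/5000
DF(1y) is solved at step 1

step 1 [1y] zero: DF = P = 9913/10000 ≈ 0.991300
step 2 [2y] swap r/1=418/19495: DF=(1 − 418/19495·(0.991300))/(1+418/19495) = 4791/5000 ≈ 0.958200
step 3 [3y] swap r/1=2/83: DF=(1 − 2/83·(0.991300+0.958200))/(1+2/83) = 4653/5000 ≈ 0.930600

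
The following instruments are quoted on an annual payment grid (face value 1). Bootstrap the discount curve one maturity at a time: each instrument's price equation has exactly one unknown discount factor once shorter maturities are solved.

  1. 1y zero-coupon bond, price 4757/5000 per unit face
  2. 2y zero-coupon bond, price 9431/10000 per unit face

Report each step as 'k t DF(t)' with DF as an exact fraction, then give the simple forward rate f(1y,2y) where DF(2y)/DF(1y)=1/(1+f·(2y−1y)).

1 1 4757/5000
2 2 9431/10000
f(1y,2y) = ((4757/5000)/(9431/10000) − 1)/(1) = 83/9431 ≈ 0.8801%

step 1 [1y] zero: DF = P = 4757/5000 ≈ 0.951400
step 2 [2y] zero: DF = P = 9431/10000 ≈ 0.943100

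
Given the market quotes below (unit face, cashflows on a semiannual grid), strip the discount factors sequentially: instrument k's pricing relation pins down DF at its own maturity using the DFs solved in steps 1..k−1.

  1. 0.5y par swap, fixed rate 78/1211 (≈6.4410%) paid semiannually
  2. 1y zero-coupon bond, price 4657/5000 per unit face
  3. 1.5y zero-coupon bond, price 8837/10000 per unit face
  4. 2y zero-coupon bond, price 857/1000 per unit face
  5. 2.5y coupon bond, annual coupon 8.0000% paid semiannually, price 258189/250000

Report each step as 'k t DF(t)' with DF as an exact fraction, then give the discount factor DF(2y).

1 1/2 1211/1250
2 1 4657/5000
3 3/2 8837/10000
4 2 857/1000
5 5/2 853/1000
DF(2y) = 857/1000 ≈ 0.857000

step 1 [0.5y] swap r/2=39/1211: DF=(1 − 39/1211·(0))/(1+39/1211) = 1211/1250 ≈ 0.968800
step 2 [1y] zero: DF = P = 4657/5000 ≈ 0.931400
step 3 [1.5y] zero: DF = P = 8837/10000 ≈ 0.883700
step 4 [2y] zero: DF = P = 857/1000 ≈ 0.857000
step 5 [2.5y] bond c/2=1/25: DF=(258189/250000 − 1/25·(0.968800+0.931400+0.883700+0.857000))/(1+1/25) = 853/1000 ≈ 0.853000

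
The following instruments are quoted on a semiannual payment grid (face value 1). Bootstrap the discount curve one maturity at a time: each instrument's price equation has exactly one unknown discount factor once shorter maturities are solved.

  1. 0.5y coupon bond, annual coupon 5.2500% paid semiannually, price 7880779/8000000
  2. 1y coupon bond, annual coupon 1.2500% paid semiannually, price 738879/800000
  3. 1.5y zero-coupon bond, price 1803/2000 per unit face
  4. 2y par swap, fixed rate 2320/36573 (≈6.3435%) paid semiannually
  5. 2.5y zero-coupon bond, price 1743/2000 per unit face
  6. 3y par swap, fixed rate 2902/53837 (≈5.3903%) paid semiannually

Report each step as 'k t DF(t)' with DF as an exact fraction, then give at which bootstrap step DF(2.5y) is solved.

1 1/2 9599/10000
2 1 9119/10000
3 3/2 1803/2000
4 2 221/250
5 5/2 1743/2000
6 3 8549/10000
DF(2.5y) is solved at step 5

step 1 [0.5y] bond c/2=21/800: DF=(7880779/8000000 − 21/800·(0))/(1+21/800) = 9599/10000 ≈ 0.959900
step 2 [1y] bond c/2=1/160: DF=(738879/800000 − 1/160·(0.959900))/(1+1/160) = 9119/10000 ≈ 0.911900
step 3 [1.5y] zero: DF = P = 1803/2000 ≈ 0.901500
step 4 [2y] swap r/2=1160/36573: DF=(1 − 1160/36573·(0.959900+0.911900+0.901500))/(1+1160/36573) = 221/250 ≈ 0.884000
step 5 [2.5y] zero: DF = P = 1743/2000 ≈ 0.871500
step 6 [3y] swap r/2=1451/53837: DF=(1 − 1451/53837·(0.959900+0.911900+0.901500+0.884000+0.871500))/(1+1451/53837) = 8549/10000 ≈ 0.854900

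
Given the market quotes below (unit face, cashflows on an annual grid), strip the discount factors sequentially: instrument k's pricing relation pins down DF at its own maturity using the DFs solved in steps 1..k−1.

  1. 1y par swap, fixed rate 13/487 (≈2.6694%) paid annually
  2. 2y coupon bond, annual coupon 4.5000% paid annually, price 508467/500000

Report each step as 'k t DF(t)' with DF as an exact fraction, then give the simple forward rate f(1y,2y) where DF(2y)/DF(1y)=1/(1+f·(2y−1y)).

1 1 487/500
2 2 582/625
f(1y,2y) = ((487/500)/(582/625) − 1)/(1) = 107/2328 ≈ 4.5962%

step 1 [1y] swap r/1=13/487: DF=(1 − 13/487·(0))/(1+13/487) = 487/500 ≈ 0.974000
step 2 [2y] bond c/1=9/200: DF=(508467/500000 − 9/200·(0.974000))/(1+9/200) = 582/625 ≈ 0.931200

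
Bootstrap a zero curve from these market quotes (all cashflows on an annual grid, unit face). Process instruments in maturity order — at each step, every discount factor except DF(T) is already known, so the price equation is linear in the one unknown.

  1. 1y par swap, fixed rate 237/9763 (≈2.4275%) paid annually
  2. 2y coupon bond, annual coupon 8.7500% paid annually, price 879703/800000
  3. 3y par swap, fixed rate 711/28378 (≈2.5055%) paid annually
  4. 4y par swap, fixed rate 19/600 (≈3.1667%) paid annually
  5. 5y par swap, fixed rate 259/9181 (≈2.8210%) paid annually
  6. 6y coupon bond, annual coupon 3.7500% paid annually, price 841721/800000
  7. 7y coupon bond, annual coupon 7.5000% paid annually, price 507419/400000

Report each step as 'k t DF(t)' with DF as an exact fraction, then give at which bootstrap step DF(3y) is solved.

1 1 9763/10000
2 2 4663/5000
3 3 9289/10000
4 4 4411/5000
5 5 1741/2000
6 6 4241/5000
7 7 4003/5000
DF(3y) is solved at step 3

step 1 [1y] swap r/1=237/9763: DF=(1 − 237/9763·(0))/(1+237/9763) = 9763/10000 ≈ 0.976300
step 2 [2y] bond c/1=7/80: DF=(879703/800000 − 7/80·(0.976300))/(1+7/80) = 4663/5000 ≈ 0.932600
step 3 [3y] swap r/1=711/28378: DF=(1 − 711/28378·(0.976300+0.932600))/(1+711/28378) = 9289/10000 ≈ 0.928900
step 4 [4y] swap r/1=19/600: DF=(1 − 19/600·(0.976300+0.932600+0.928900))/(1+19/600) = 4411/5000 ≈ 0.882200
step 5 [5y] swap r/1=259/9181: DF=(1 − 259/9181·(0.976300+0.932600+0.928900+0.882200))/(1+259/9181) = 1741/2000 ≈ 0.870500
step 6 [6y] bond c/1=3/80: DF=(841721/800000 − 3/80·(0.976300+0.932600+0.928900+0.882200+0.870500))/(1+3/80) = 4241/5000 ≈ 0.848200
step 7 [7y] bond c/1=3/40: DF=(507419/400000 − 3/40·(0.976300+0.932600+0.928900+0.882200+0.870500+0.848200))/(1+3/40) = 4003/5000 ≈ 0.800600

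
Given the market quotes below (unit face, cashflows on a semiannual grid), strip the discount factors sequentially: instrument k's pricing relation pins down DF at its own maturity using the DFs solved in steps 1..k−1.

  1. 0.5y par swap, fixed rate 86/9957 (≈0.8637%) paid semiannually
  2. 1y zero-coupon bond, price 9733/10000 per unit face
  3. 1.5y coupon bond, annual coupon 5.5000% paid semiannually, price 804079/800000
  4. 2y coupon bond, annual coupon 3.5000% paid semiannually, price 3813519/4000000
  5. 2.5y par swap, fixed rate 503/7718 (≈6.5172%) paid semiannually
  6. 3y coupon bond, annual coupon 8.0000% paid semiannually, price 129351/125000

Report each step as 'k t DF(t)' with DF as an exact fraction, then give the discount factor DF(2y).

step 1 [0.5y] swap r/2=43/9957: DF=(1 − 43/9957·(0))/(1+43/9957) = 9957/10000 ≈ 0.995700
step 2 [1y] zero: DF = P = 9733/10000 ≈ 0.973300
step 3 [1.5y] bond c/2=11/400: DF=(804079/800000 − 11/400·(0.995700+0.973300))/(1+11/400) = 1851/2000 ≈ 0.925500
step 4 [2y] bond c/2=7/400: DF=(3813519/4000000 − 7/400·(0.995700+0.973300+0.925500))/(1+7/400) = 1109/1250 ≈ 0.887200
step 5 [2.5y] swap r/2=503/15436: DF=(1 − 503/15436·(0.995700+0.973300+0.925500+0.887200))/(1+503/15436) = 8491/10000 ≈ 0.849100
step 6 [3y] bond c/2=1/25: DF=(129351/125000 − 1/25·(0.995700+0.973300+0.925500+0.887200+0.849100))/(1+1/25) = 8169/10000 ≈ 0.816900

1 1/2 9957/10000
2 1 9733/10000
3 3/2 1851/2000
4 2 1109/1250
5 5/2 8491/10000
6 3 8169/10000
DF(2y) = 1109/1250 ≈ 0.887200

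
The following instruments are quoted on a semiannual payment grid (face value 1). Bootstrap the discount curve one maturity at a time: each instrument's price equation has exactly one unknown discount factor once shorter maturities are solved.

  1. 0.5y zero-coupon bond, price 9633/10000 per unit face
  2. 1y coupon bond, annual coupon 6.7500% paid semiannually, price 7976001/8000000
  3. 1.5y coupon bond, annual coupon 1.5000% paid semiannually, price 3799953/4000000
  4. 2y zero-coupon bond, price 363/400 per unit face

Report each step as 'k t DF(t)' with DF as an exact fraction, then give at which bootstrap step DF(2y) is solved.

step 1 [0.5y] zero: DF = P = 9633/10000 ≈ 0.963300
step 2 [1y] bond c/2=27/800: DF=(7976001/8000000 − 27/800·(0.963300))/(1+27/800) = 933/1000 ≈ 0.933000
step 3 [1.5y] bond c/2=3/400: DF=(3799953/4000000 − 3/400·(0.963300+0.933000))/(1+3/400) = 1161/1250 ≈ 0.928800
step 4 [2y] zero: DF = P = 363/400 ≈ 0.907500

1 1/2 9633/10000
2 1 933/1000
3 3/2 1161/1250
4 2 363/400
DF(2y) is solved at step 4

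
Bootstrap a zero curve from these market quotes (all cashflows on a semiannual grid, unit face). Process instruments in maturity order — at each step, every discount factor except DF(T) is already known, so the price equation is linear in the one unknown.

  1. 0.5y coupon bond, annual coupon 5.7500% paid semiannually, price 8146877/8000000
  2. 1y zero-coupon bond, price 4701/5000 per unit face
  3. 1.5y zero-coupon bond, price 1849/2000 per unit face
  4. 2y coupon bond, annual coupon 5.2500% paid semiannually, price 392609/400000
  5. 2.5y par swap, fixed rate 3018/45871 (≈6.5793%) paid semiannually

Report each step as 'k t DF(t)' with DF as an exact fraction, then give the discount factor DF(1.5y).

step 1 [0.5y] bond c/2=23/800: DF=(8146877/8000000 − 23/800·(0))/(1+23/800) = 9899/10000 ≈ 0.989900
step 2 [1y] zero: DF = P = 4701/5000 ≈ 0.940200
step 3 [1.5y] zero: DF = P = 1849/2000 ≈ 0.924500
step 4 [2y] bond c/2=21/800: DF=(392609/400000 − 21/800·(0.989900+0.940200+0.924500))/(1+21/800) = 4417/5000 ≈ 0.883400
step 5 [2.5y] swap r/2=1509/45871: DF=(1 − 1509/45871·(0.989900+0.940200+0.924500+0.883400))/(1+1509/45871) = 8491/10000 ≈ 0.849100

1 1/2 9899/10000
2 1 4701/5000
3 3/2 1849/2000
4 2 4417/5000
5 5/2 8491/10000
DF(1.5y) = 1849/2000 ≈ 0.924500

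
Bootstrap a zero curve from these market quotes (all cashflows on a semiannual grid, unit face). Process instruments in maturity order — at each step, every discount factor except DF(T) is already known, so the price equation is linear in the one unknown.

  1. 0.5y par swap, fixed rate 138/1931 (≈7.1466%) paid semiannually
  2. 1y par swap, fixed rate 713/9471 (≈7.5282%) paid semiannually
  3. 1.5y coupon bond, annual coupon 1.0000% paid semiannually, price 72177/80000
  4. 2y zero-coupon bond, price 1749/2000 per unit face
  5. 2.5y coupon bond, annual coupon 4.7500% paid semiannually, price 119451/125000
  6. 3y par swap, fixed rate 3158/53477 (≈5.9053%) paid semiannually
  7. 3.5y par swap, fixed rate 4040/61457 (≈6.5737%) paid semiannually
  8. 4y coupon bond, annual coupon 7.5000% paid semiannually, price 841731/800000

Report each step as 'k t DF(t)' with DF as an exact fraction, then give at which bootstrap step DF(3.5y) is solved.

step 1 [0.5y] swap r/2=69/1931: DF=(1 − 69/1931·(0))/(1+69/1931) = 1931/2000 ≈ 0.965500
step 2 [1y] swap r/2=713/18942: DF=(1 − 713/18942·(0.965500))/(1+713/18942) = 9287/10000 ≈ 0.928700
step 3 [1.5y] bond c/2=1/200: DF=(72177/80000 − 1/200·(0.965500+0.928700))/(1+1/200) = 8883/10000 ≈ 0.888300
step 4 [2y] zero: DF = P = 1749/2000 ≈ 0.874500
step 5 [2.5y] bond c/2=19/800: DF=(119451/125000 − 19/800·(0.965500+0.928700+0.888300+0.874500))/(1+19/800) = 4243/5000 ≈ 0.848600
step 6 [3y] swap r/2=1579/53477: DF=(1 − 1579/53477·(0.965500+0.928700+0.888300+0.874500+0.848600))/(1+1579/53477) = 8421/10000 ≈ 0.842100
step 7 [3.5y] swap r/2=2020/61457: DF=(1 − 2020/61457·(0.965500+0.928700+0.888300+0.874500+0.848600+0.842100))/(1+2020/61457) = 399/500 ≈ 0.798000
step 8 [4y] bond c/2=3/80: DF=(841731/800000 − 3/80·(0.965500+0.928700+0.888300+0.874500+0.848600+0.842100+0.798000))/(1+3/80) = 99/125 ≈ 0.792000

1 1/2 1931/2000
2 1 9287/10000
3 3/2 8883/10000
4 2 1749/2000
5 5/2 4243/5000
6 3 8421/10000
7 7/2 399/500
8 4 99/125
DF(3.5y) is solved at step 7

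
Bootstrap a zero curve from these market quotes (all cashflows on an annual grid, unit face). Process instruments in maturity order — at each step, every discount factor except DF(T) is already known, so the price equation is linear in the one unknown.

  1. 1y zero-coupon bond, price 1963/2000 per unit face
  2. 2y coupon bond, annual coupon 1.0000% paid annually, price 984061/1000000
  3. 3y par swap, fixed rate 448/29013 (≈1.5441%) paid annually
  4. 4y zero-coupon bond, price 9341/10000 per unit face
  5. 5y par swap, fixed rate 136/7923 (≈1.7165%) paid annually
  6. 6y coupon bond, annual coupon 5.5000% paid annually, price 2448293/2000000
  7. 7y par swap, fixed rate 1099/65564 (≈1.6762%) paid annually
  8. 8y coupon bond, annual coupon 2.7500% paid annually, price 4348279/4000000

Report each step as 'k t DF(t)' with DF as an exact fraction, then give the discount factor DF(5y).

step 1 [1y] zero: DF = P = 1963/2000 ≈ 0.981500
step 2 [2y] bond c/1=1/100: DF=(984061/1000000 − 1/100·(0.981500))/(1+1/100) = 4823/5000 ≈ 0.964600
step 3 [3y] swap r/1=448/29013: DF=(1 − 448/29013·(0.981500+0.964600))/(1+448/29013) = 597/625 ≈ 0.955200
step 4 [4y] zero: DF = P = 9341/10000 ≈ 0.934100
step 5 [5y] swap r/1=136/7923: DF=(1 − 136/7923·(0.981500+0.964600+0.955200+0.934100))/(1+136/7923) = 574/625 ≈ 0.918400
step 6 [6y] bond c/1=11/200: DF=(2448293/2000000 − 11/200·(0.981500+0.964600+0.955200+0.934100+0.918400))/(1+11/200) = 73/80 ≈ 0.912500
step 7 [7y] swap r/1=1099/65564: DF=(1 − 1099/65564·(0.981500+0.964600+0.955200+0.934100+0.918400+0.912500))/(1+1099/65564) = 8901/10000 ≈ 0.890100
step 8 [8y] bond c/1=11/400: DF=(4348279/4000000 − 11/400·(0.981500+0.964600+0.955200+0.934100+0.918400+0.912500+0.890100))/(1+11/400) = 353/400 ≈ 0.882500

1 1 1963/2000
2 2 4823/5000
3 3 597/625
4 4 9341/10000
5 5 574/625
6 6 73/80
7 7 8901/10000
8 8 353/400
DF(5y) = 574/625 ≈ 0.918400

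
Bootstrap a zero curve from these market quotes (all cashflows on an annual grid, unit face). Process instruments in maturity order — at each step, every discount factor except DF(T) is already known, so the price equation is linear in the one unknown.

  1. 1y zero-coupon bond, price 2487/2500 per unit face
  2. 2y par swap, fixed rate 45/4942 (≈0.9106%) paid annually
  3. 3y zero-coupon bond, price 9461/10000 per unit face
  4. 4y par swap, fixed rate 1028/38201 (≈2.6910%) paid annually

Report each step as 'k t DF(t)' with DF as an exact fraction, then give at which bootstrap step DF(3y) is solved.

step 1 [1y] zero: DF = P = 2487/2500 ≈ 0.994800
step 2 [2y] swap r/1=45/4942: DF=(1 − 45/4942·(0.994800))/(1+45/4942) = 491/500 ≈ 0.982000
step 3 [3y] zero: DF = P = 9461/10000 ≈ 0.946100
step 4 [4y] swap r/1=1028/38201: DF=(1 − 1028/38201·(0.994800+0.982000+0.946100))/(1+1028/38201) = 2243/2500 ≈ 0.897200

1 1 2487/2500
2 2 491/500
3 3 9461/10000
4 4 2243/2500
DF(3y) is solved at step 3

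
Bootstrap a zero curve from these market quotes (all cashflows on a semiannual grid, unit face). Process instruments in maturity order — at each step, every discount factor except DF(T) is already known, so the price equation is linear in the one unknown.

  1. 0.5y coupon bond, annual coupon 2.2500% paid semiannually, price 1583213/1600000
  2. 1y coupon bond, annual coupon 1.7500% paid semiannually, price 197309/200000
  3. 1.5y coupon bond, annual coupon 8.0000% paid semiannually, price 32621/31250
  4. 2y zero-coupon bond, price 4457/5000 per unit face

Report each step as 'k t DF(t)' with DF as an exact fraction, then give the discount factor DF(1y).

step 1 [0.5y] bond c/2=9/800: DF=(1583213/1600000 − 9/800·(0))/(1+9/800) = 1957/2000 ≈ 0.978500
step 2 [1y] bond c/2=7/800: DF=(197309/200000 − 7/800·(0.978500))/(1+7/800) = 1939/2000 ≈ 0.969500
step 3 [1.5y] bond c/2=1/25: DF=(32621/31250 − 1/25·(0.978500+0.969500))/(1+1/25) = 1161/1250 ≈ 0.928800
step 4 [2y] zero: DF = P = 4457/5000 ≈ 0.891400

1 1/2 1957/2000
2 1 1939/2000
3 3/2 1161/1250
4 2 4457/5000
DF(1y) = 1939/2000 ≈ 0.969500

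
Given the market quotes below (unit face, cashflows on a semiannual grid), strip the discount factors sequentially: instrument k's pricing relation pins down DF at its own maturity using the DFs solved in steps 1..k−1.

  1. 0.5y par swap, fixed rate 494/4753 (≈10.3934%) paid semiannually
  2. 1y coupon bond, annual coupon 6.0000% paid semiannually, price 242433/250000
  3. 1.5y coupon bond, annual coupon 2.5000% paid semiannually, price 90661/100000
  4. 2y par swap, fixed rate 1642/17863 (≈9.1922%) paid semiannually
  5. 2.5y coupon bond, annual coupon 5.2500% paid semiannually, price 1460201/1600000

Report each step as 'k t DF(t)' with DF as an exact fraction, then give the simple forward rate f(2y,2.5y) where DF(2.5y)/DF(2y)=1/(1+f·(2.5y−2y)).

1 1/2 4753/5000
2 1 4569/5000
3 3/2 2181/2500
4 2 4179/5000
5 5/2 7979/10000
f(2y,2.5y) = ((4179/5000)/(7979/10000) − 1)/(1/2) = 758/7979 ≈ 9.4999%

step 1 [0.5y] swap r/2=247/4753: DF=(1 − 247/4753·(0))/(1+247/4753) = 4753/5000 ≈ 0.950600
step 2 [1y] bond c/2=3/100: DF=(242433/250000 − 3/100·(0.950600))/(1+3/100) = 4569/5000 ≈ 0.913800
step 3 [1.5y] bond c/2=1/80: DF=(90661/100000 − 1/80·(0.950600+0.913800))/(1+1/80) = 2181/2500 ≈ 0.872400
step 4 [2y] swap r/2=821/17863: DF=(1 − 821/17863·(0.950600+0.913800+0.872400))/(1+821/17863) = 4179/5000 ≈ 0.835800
step 5 [2.5y] bond c/2=21/800: DF=(1460201/1600000 − 21/800·(0.950600+0.913800+0.872400+0.835800))/(1+21/800) = 7979/10000 ≈ 0.797900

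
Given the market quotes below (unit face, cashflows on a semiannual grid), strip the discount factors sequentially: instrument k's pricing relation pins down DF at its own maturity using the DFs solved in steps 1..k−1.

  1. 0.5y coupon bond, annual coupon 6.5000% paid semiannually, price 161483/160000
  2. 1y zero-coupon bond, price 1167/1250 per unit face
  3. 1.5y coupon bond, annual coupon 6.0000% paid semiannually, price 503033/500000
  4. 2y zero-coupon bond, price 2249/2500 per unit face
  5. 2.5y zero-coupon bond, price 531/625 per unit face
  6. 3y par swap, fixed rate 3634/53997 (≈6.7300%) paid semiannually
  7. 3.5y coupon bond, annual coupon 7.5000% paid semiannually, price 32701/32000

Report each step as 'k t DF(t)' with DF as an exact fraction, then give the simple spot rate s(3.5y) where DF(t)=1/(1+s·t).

step 1 [0.5y] bond c/2=13/400: DF=(161483/160000 − 13/400·(0))/(1+13/400) = 391/400 ≈ 0.977500
step 2 [1y] zero: DF = P = 1167/1250 ≈ 0.933600
step 3 [1.5y] bond c/2=3/100: DF=(503033/500000 − 3/100·(0.977500+0.933600))/(1+3/100) = 9211/10000 ≈ 0.921100
step 4 [2y] zero: DF = P = 2249/2500 ≈ 0.899600
step 5 [2.5y] zero: DF = P = 531/625 ≈ 0.849600
step 6 [3y] swap r/2=1817/53997: DF=(1 − 1817/53997·(0.977500+0.933600+0.921100+0.899600+0.849600))/(1+1817/53997) = 8183/10000 ≈ 0.818300
step 7 [3.5y] bond c/2=3/80: DF=(32701/32000 − 3/80·(0.977500+0.933600+0.921100+0.899600+0.849600+0.818300))/(1+3/80) = 3949/5000 ≈ 0.789800

1 1/2 391/400
2 1 1167/1250
3 3/2 9211/10000
4 2 2249/2500
5 5/2 531/625
6 3 8183/10000
7 7/2 3949/5000
s(3.5y) = (1/(3949/5000) − 1)/(7/2) = 2102/27643 ≈ 7.6041%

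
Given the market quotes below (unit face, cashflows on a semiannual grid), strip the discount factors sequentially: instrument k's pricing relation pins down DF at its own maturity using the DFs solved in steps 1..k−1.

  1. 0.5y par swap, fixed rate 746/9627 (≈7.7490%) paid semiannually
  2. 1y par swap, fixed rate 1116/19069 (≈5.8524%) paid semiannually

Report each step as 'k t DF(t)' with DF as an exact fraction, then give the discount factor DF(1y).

step 1 [0.5y] swap r/2=373/9627: DF=(1 − 373/9627·(0))/(1+373/9627) = 9627/10000 ≈ 0.962700
step 2 [1y] swap r/2=558/19069: DF=(1 − 558/19069·(0.962700))/(1+558/19069) = 4721/5000 ≈ 0.944200

1 1/2 9627/10000
2 1 4721/5000
DF(1y) = 4721/5000 ≈ 0.944200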